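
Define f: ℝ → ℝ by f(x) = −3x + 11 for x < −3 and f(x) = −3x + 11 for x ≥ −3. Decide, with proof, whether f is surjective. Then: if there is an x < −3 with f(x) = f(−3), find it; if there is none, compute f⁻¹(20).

-3

Both pieces are strictly decreasing (slopes −3 and −3), so each is injective on its own interval.
The left piece maps (−∞, −3) onto (20, ∞); the right piece maps [−3, ∞) onto (−∞, 20].
These images together cover ℝ, so f is surjective.
Because the two images are disjoint, no x < −3 has f(x) = f(−3), so we compute f⁻¹(20): 20 lies in (−∞, 20], so solve −3x + 11 = 20: x = (20 − 11)/(−3) = −3.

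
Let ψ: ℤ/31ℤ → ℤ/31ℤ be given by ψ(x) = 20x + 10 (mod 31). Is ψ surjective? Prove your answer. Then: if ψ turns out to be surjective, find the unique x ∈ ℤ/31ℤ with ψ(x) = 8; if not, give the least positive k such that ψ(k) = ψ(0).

3

Recall: ψ is surjective if every y in the codomain equals ψ(x) for some x in the domain.
Since gcd(20, 31) = 1, 20 is invertible modulo 31. Euclid's algorithm: 31 = 1·20 + 11, 20 = 1·11 + 9, 11 = 1·9 + 2, 9 = 4·2 + 1; back-substituting gives 1 = 14·20 − 9·31, so 20⁻¹ ≡ 14 (mod 31).
Then y ↦ 14(y − 10) is a two-sided inverse to ψ, so every y ∈ ℤ/31ℤ has a preimage.
Therefore ψ is surjective.
Since ψ is surjective, we find ψ⁻¹(8): we need 20x ≡ 8 − 10 ≡ 29 (mod 31). Using 20⁻¹ = 14: x ≡ 14·29 = 406 = 13·31 + 3, so x = 3.
Check: ψ(3) = 20·3 + 10 = 70 = 2·31 + 8 ≡ 8 (mod 31).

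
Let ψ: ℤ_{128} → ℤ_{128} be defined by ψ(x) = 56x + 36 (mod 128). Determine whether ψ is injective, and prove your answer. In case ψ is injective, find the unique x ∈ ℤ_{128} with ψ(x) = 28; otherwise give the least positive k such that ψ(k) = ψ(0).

16

Recall: injectivity means: for all x_1, x_2 in the domain, ψ(x_1) = ψ(x_2) implies x_1 = x_2.
We have gcd(56, 128) = 8 > 1. Taking x_1 = 0 and x_2 = 16: ψ(0) = 36 and ψ(16) = 56·16 + 36 = 932 ≡ 36 (mod 128).
So ψ(0) = ψ(16) while 0 ≠ 16, hence ψ is not injective.
Since ψ is not injective, we find the least positive k with ψ(k) = ψ(0): this means 56k ≡ 0 (mod 128), i.e. 128 ∣ 56k. Since gcd(56, 128) = 8, dividing through by 8 this holds exactly when 16 ∣ 7k, and as gcd(7, 16) = 1, exactly when 16 ∣ k.
The smallest positive such k is 16.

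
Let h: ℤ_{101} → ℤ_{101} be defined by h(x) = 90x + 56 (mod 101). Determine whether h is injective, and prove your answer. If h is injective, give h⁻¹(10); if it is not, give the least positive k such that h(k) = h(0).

96

Suppose h(x_1) = h(x_2) in ℤ_{101}. Then 90x_1 + 56 ≡ 90x_2 + 56 (mod 101), thus 90(x_1 − x_2) ≡ 0 (mod 101).
Since gcd(90, 101) = 1, 90 is invertible modulo 101, therefore x_1 − x_2 ≡ 0 (mod 101), i.e. x_1 = x_2.
So h is injective.
We now compute 90⁻¹ mod 101 explicitly. Euclid's algorithm: 101 = 1·90 + 11, 90 = 8·11 + 2, 11 = 5·2 + 1; back-substituting gives 1 = 55·90 − 49·101, so 90⁻¹ ≡ 55 (mod 101).
Since h is injective, we find h⁻¹(10): we need 90x ≡ 10 − 56 ≡ 55 (mod 101). Using 90⁻¹ = 55: x ≡ 55·55 = 3025 = 29·101 + 96, so x = 96.
Check: h(96) = 90·96 + 56 = 8696 = 86·101 + 10 ≡ 10 (mod 101).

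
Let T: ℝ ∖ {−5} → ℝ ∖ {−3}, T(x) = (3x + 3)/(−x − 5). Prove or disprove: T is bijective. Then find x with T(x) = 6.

Suppose T(s) = T(t). Cross-multiplying: (3s + 3)(−t − 5) = (3t + 3)(−s − 5).
Expanding both sides and cancelling the symmetric terms leaves −12·(s − t) = 0. Since −12 ≠ 0, s = t. Therefore T is injective.
For any y ≠ −3, solving y(−x − 5) = 3x + 3 for x gives a well-defined x ≠ −5. So T is surjective.
Hence T is bijective.
Solving T(x) = 6: cross-multiplying gives 3x + 3 = 6(−x − 5), which rearranges to 9x = −33, so x = −11/3.

-11/3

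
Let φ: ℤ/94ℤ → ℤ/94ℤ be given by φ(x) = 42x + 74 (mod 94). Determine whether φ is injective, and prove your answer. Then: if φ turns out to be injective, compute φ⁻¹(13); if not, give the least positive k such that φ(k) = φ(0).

47

We have gcd(42, 94) = 2 > 1. Taking a = 0 and b = 47: φ(0) = 74 and φ(47) = 42·47 + 74 = 2048 ≡ 74 (mod 94).
So φ(0) = φ(47) while 0 ≠ 47, therefore φ is not injective.
Since φ is not injective, we find the least positive k with φ(k) = φ(0): this means 42k ≡ 0 (mod 94), i.e. 94 ∣ 42k. Since gcd(42, 94) = 2, dividing through by 2 this holds exactly when 47 ∣ 21k, and as gcd(21, 47) = 1, exactly when 47 ∣ k.
The smallest positive such k is 47.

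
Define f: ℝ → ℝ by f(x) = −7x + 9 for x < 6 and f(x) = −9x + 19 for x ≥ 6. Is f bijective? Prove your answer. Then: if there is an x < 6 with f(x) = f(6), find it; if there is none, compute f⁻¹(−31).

40/7

Both pieces are strictly decreasing (slopes −7 and −9), so each is injective on its own interval.
The left piece maps (−∞, 6) onto (−33, ∞); the right piece maps [6, ∞) onto (−∞, −35].
The images leave a gap (−33 has no preimage), so f is not surjective, hence not bijective.
Because the two images are disjoint, no x < 6 has f(x) = f(6), so we compute f⁻¹(−31): −31 lies in (−33, ∞), so solve −7x + 9 = −31: x = (−31 − 9)/(−7) = 40/7.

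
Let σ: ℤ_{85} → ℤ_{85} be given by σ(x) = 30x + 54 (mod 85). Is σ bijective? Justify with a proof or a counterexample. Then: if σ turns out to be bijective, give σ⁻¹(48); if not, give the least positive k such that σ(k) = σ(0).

We have gcd(30, 85) = 5 > 1. Taking a = 0 and b = 17: σ(0) = 54 and σ(17) = 30·17 + 54 = 564 ≡ 54 (mod 85).
So σ(0) = σ(17) while 0 ≠ 17, therefore σ is not injective, hence not bijective.
Since σ is not bijective, we find the least positive k with σ(k) = σ(0): this means 30k ≡ 0 (mod 85), i.e. 85 ∣ 30k. Since gcd(30, 85) = 5, dividing through by 5 this holds exactly when 17 ∣ 6k, and as gcd(6, 17) = 1, exactly when 17 ∣ k.
The smallest positive such k is 17.

17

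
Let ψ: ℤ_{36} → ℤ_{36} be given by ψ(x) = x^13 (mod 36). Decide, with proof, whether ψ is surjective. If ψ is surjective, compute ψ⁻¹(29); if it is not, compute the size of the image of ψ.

21

ψ(0) = 0^13 = 0.
ψ(6): Repeated squaring mod 36: 6^1 ≡ 6, 6^2 ≡ 6² = 36 ≡ 0, 6^4 ≡ 0² = 0, 6^8 ≡ 0² = 0. Since 13 = 8 + 4 + 1, 6^13 ≡ 0·0·6: 0·0 = 0, then 0·6 = 0. So 6^13 ≡ 0 (mod 36).
So ψ(0) = ψ(6) = 0 while 0 ≠ 6, therefore ψ is not injective.
A non-injective map from the 36-element set ℤ_{36} to itself takes at most 35 distinct values, so it cannot be surjective. Hence ψ is not surjective.
Since ψ is not surjective, we determine |image(ψ)|. Computing x^13 mod 36 for each x (by repeated squaring, reducing mod 36 at every step), the values ψ(0), ψ(1), …, ψ(35) are: 0, 1, 20, 27, 4, 5, 0, 7, 8, 9, 28, 11, 0, 13, 32, 27, 16, 17, 0, 19, 20, 9, 4, 23, 0, 25, 8, 27, 28, 29, 0, 31, 32, 9, 16, 35.
The distinct values are {0, 1, 4, 5, 7, 8, 9, 11, 13, 16, 17, 19, 20, 23, 25, 27, 28, 29, 31, 32, 35}; there are 21 of them.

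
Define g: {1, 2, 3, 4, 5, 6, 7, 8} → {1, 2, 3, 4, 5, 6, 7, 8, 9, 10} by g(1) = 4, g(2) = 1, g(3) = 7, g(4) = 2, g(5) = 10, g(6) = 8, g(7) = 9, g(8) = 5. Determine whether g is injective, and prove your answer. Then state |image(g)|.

The values g(1), …, g(8) are 4, 1, 7, 2, 10, 8, 9, 5 — all distinct.
So g(x_1) = g(x_2) only when x_1 = x_2, and g is injective.
The image of g is {1, 2, 4, 5, 7, 8, 9, 10}, which has 8 elements.

8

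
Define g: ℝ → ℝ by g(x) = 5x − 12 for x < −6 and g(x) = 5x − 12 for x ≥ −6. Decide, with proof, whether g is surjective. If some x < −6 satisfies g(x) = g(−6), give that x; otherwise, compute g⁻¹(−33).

Both pieces are strictly increasing (slopes 5 and 5), so each is injective on its own interval.
The left piece maps (−∞, −6) onto (−∞, −42); the right piece maps [−6, ∞) onto [−42, ∞).
These images together cover ℝ, so g is surjective.
Because the two images are disjoint, no x < −6 has g(x) = g(−6), so we compute g⁻¹(−33): −33 lies in [−42, ∞), so solve 5x − 12 = −33: x = (−33 + 12)/5 = −21/5.

-21/5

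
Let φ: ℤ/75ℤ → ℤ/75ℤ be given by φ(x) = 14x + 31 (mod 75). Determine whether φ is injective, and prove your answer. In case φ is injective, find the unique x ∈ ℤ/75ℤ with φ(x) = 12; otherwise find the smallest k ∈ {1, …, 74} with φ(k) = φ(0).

If φ(x_1) = φ(x_2), then 14x_1 ≡ 14x_2 (mod 75). Because gcd(14, 75) = 1, we may cancel 14 to get x_1 ≡ x_2 (mod 75).
Hence φ is injective.
We now compute 14⁻¹ mod 75 explicitly. Euclid's algorithm: 75 = 5·14 + 5, 14 = 2·5 + 4, 5 = 1·4 + 1; back-substituting gives 1 = 59·14 − 11·75, so 14⁻¹ ≡ 59 (mod 75).
Since φ is injective, we find φ⁻¹(12): we need 14x ≡ 12 − 31 ≡ 56 (mod 75). Using 14⁻¹ = 59: x ≡ 59·56 = 3304 = 44·75 + 4, so x = 4.
Check: φ(4) = 14·4 + 31 = 87 = 1·75 + 12 ≡ 12 (mod 75).

4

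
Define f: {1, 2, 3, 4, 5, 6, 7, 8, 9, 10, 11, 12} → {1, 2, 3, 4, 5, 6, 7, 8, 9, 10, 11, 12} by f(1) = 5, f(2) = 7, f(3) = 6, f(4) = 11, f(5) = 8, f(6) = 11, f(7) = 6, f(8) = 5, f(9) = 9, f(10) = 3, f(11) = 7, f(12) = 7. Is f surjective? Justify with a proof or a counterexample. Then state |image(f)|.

7

No element maps to 1, so f is not surjective.
The image of f is {3, 5, 6, 7, 8, 9, 11}, which has 7 elements.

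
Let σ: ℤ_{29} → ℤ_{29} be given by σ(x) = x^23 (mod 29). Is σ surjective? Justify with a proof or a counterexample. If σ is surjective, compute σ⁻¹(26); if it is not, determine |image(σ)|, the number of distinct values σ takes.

14

Since 29 is prime, the nonzero elements of ℤ_{29} form a cyclic group of order 28.
As gcd(23, 28) = 1, raising to the 23rd power is a bijection on this group: if u^23 ≡ v^23 then (uv^{−1})^23 = 1, and the only element of order dividing gcd(23, 28) = 1 is 1, so u = v.
With σ(0) = 0 this makes σ injective on all of ℤ_{29}, hence bijective (finite equal-size domain and codomain). In particular σ is surjective.
Since σ is surjective, we find the preimage of 26. The inverse of x ↦ x^23 on (ℤ_{29})^× is x ↦ x^11, because 23·11 = 253 = 9·28 + 1 ≡ 1 (mod 28) and x^{28} = 1 for x ≠ 0 (Fermat). So σ⁻¹(26) = 26^11 mod 29.
Repeated squaring mod 29: 26^1 ≡ 26, 26^2 ≡ 26² = 676 ≡ 9, 26^4 ≡ 9² = 81 ≡ 23, 26^8 ≡ 23² = 529 ≡ 7. Since 11 = 8 + 2 + 1, 26^11 ≡ 7·9·26: 7·9 = 63 ≡ 5, then 5·26 = 130 ≡ 14. So 26^11 ≡ 14 (mod 29).
Hence σ⁻¹(26) = 14.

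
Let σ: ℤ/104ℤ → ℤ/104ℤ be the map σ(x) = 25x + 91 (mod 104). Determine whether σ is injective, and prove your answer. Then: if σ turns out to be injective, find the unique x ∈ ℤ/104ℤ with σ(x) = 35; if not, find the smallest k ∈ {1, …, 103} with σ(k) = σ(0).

Suppose σ(s) = σ(t) in ℤ/104ℤ. Then 25s + 91 ≡ 25t + 91 (mod 104), so 25(s − t) ≡ 0 (mod 104).
Since gcd(25, 104) = 1, 25 is invertible modulo 104, so s − t ≡ 0 (mod 104), i.e. s = t.
Therefore σ is injective.
We now compute 25⁻¹ mod 104 explicitly. Euclid's algorithm: 104 = 4·25 + 4, 25 = 6·4 + 1; back-substituting gives 1 = 25·25 − 6·104, so 25⁻¹ ≡ 25 (mod 104).
Since σ is injective, we find σ⁻¹(35): we need 25x ≡ 35 − 91 ≡ 48 (mod 104). Using 25⁻¹ = 25: x ≡ 25·48 = 1200 = 11·104 + 56, so x = 56.
Check: σ(56) = 25·56 + 91 = 1491 = 14·104 + 35 ≡ 35 (mod 104).

56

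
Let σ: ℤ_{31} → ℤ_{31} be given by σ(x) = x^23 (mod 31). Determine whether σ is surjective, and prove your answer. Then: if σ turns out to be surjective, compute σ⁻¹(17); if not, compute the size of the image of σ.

Since 31 is prime, the nonzero elements of ℤ_{31} form a cyclic group of order 30.
As gcd(23, 30) = 1, raising to the 23rd power is a bijection on this group: if u^23 ≡ v^23 then (uv^{−1})^23 = 1, and the only element of order dividing gcd(23, 30) = 1 is 1, so u = v.
With σ(0) = 0 this makes σ injective on all of ℤ_{31}, hence bijective (finite equal-size domain and codomain). In particular σ is surjective.
Since σ is surjective, we find the preimage of 17. The inverse of x ↦ x^23 on (ℤ_{31})^× is x ↦ x^17, because 23·17 = 391 = 13·30 + 1 ≡ 1 (mod 30) and x^{30} = 1 for x ≠ 0 (Fermat). So σ⁻¹(17) = 17^17 mod 31.
Repeated squaring mod 31: 17^1 ≡ 17, 17^2 ≡ 17² = 289 ≡ 10, 17^4 ≡ 10² = 100 ≡ 7, 17^8 ≡ 7² = 49 ≡ 18, 17^16 ≡ 18² = 324 ≡ 14. Since 17 = 16 + 1, 17^17 ≡ 14·17: 14·17 = 238 ≡ 21. So 17^17 ≡ 21 (mod 31).
Hence σ⁻¹(17) = 21.

21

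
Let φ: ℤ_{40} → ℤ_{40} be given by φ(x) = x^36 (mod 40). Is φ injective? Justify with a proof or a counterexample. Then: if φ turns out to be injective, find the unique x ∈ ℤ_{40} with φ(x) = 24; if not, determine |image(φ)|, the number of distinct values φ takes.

φ(1) = 1^36 = 1.
φ(3): Repeated squaring mod 40: 3^1 ≡ 3, 3^2 ≡ 3² = 9, 3^4 ≡ 9² = 81 ≡ 1, 3^8 ≡ 1² = 1, 3^16 ≡ 1² = 1, 3^32 ≡ 1² = 1. Since 36 = 32 + 4, 3^36 ≡ 1·1: 1·1 = 1. So 3^36 ≡ 1 (mod 40).
So φ(1) = φ(3) = 1 while 1 ≠ 3, hence φ is not injective.
Since φ is not injective, we determine |image(φ)|. Computing x^36 mod 40 for each x (by repeated squaring, reducing mod 40 at every step), the values φ(0), φ(1), …, φ(39) are: 0, 1, 16, 1, 16, 25, 16, 1, 16, 1, 0, 1, 16, 1, 16, 25, 16, 1, 16, 1, 0, 1, 16, 1, 16, 25, 16, 1, 16, 1, 0, 1, 16, 1, 16, 25, 16, 1, 16, 1.
The distinct values are {0, 1, 16, 25}; there are 4 of them.

4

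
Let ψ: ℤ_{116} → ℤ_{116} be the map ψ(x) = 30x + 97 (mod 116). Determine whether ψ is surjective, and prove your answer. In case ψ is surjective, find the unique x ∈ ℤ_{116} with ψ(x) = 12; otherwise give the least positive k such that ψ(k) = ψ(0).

Recall that surjectivity means every element of the codomain has a preimage under ψ.
Since gcd(30, 116) = 2, we have 30x ≡ 0 (mod 2) for all x, so ψ(x) ≡ 1 (mod 2).
But 0 ≢ 1 (mod 2), so 0 ∈ ℤ_{116} has no preimage. Hence ψ is not surjective.
Since ψ is not surjective, we find the least positive k with ψ(k) = ψ(0): this means 30k ≡ 0 (mod 116), i.e. 116 ∣ 30k. Since gcd(30, 116) = 2, dividing through by 2 this holds exactly when 58 ∣ 15k, and as gcd(15, 58) = 1, exactly when 58 ∣ k.
The smallest positive such k is 58.

58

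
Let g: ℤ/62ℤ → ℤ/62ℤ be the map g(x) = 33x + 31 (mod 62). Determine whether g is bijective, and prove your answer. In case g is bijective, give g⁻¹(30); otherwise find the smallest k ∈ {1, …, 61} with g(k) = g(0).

15

Recall: g is injective if g(s) = g(t) implies s = t.
If g(s) = g(t), then 33s ≡ 33t (mod 62). Because gcd(33, 62) = 1, we may cancel 33 to get s ≡ t (mod 62).
We now compute 33⁻¹ mod 62 explicitly. Euclid's algorithm: 62 = 1·33 + 29, 33 = 1·29 + 4, 29 = 7·4 + 1; back-substituting gives 1 = 47·33 − 25·62, so 33⁻¹ ≡ 47 (mod 62).
Then y ↦ 47(y − 31) is a two-sided inverse to g, so every y ∈ ℤ/62ℤ has a preimage.
So g is bijective.
Since g is bijective, we find g⁻¹(30): we need 33x ≡ 30 − 31 ≡ 61 (mod 62). Using 33⁻¹ = 47: x ≡ 47·61 = 2867 = 46·62 + 15, so x = 15.
Check: g(15) = 33·15 + 31 = 526 = 8·62 + 30 ≡ 30 (mod 62).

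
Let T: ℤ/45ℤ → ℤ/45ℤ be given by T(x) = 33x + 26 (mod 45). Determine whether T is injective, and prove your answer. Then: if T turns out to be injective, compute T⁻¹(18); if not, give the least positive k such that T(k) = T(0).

We have gcd(33, 45) = 3 > 1. Taking x_1 = 0 and x_2 = 15: T(0) = 26 and T(15) = 33·15 + 26 = 521 ≡ 26 (mod 45).
So T(0) = T(15) while 0 ≠ 15, thus T is not injective.
Since T is not injective, we find the least positive k with T(k) = T(0): this means 33k ≡ 0 (mod 45), i.e. 45 ∣ 33k. Since gcd(33, 45) = 3, dividing through by 3 this holds exactly when 15 ∣ 11k, and as gcd(11, 15) = 1, exactly when 15 ∣ k.
The smallest positive such k is 15.

15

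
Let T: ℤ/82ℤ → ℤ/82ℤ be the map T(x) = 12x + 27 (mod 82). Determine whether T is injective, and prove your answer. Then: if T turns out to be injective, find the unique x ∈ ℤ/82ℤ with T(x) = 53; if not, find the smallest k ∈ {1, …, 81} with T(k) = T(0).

41

We have gcd(12, 82) = 2 > 1. Taking u = 0 and v = 41: T(0) = 27 and T(41) = 12·41 + 27 = 519 ≡ 27 (mod 82).
So T(0) = T(41) while 0 ≠ 41, so T is not injective.
Since T is not injective, we find the least positive k with T(k) = T(0): this means 12k ≡ 0 (mod 82), i.e. 82 ∣ 12k. Since gcd(12, 82) = 2, dividing through by 2 this holds exactly when 41 ∣ 6k, and as gcd(6, 41) = 1, exactly when 41 ∣ k.
The smallest positive such k is 41.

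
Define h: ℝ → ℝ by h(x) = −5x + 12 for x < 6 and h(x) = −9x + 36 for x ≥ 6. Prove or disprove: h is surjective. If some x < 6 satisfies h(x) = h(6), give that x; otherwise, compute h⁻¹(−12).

Both pieces are strictly decreasing (slopes −5 and −9), so each is injective on its own interval.
The left piece maps (−∞, 6) onto (−18, ∞); the right piece maps [6, ∞) onto (−∞, −18].
These images together cover ℝ, so h is surjective.
Because the two images are disjoint, no x < 6 has h(x) = h(6), so we compute h⁻¹(−12): −12 lies in (−18, ∞), so solve −5x + 12 = −12: x = (−12 − 12)/(−5) = 24/5.

24/5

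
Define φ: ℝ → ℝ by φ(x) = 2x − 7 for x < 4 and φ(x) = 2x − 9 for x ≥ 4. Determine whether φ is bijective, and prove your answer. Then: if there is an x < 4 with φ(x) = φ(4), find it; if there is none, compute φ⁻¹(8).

3

Both pieces are strictly increasing (slopes 2 and 2), so each is injective on its own interval.
The left piece maps (−∞, 4) onto (−∞, 1); the right piece maps [4, ∞) onto [−1, ∞).
These images overlap. In particular φ(4) = −1 (right piece), and solving 2x − 7 = −1 on the left piece gives x = 3 < 4.
So φ(3) = φ(4) with 3 ≠ 4, and φ is not injective, hence not bijective. This x = 3 is the requested value below 4.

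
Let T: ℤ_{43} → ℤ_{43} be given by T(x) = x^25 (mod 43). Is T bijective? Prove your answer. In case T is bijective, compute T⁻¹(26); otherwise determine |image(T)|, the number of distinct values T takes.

Since 43 is prime, the nonzero elements of ℤ_{43} form a cyclic group of order 42.
As gcd(25, 42) = 1, raising to the 25th power is a bijection on this group: if s^25 ≡ t^25 then (st^{−1})^25 = 1, and the only element of order dividing gcd(25, 42) = 1 is 1, so s = t.
With T(0) = 0 this makes T injective on all of ℤ_{43}, hence bijective (finite equal-size domain and codomain). In particular T is bijective.
Since T is bijective, we find the preimage of 26. The inverse of x ↦ x^25 on (ℤ_{43})^× is x ↦ x^37, because 25·37 = 925 = 22·42 + 1 ≡ 1 (mod 42) and x^{42} = 1 for x ≠ 0 (Fermat). So T⁻¹(26) = 26^37 mod 43.
Repeated squaring mod 43: 26^1 ≡ 26, 26^2 ≡ 26² = 676 ≡ 31, 26^4 ≡ 31² = 961 ≡ 15, 26^8 ≡ 15² = 225 ≡ 10, 26^16 ≡ 10² = 100 ≡ 14, 26^32 ≡ 14² = 196 ≡ 24. Since 37 = 32 + 4 + 1, 26^37 ≡ 24·15·26: 24·15 = 360 ≡ 16, then 16·26 = 416 ≡ 29. So 26^37 ≡ 29 (mod 43).
Hence T⁻¹(26) = 29.

29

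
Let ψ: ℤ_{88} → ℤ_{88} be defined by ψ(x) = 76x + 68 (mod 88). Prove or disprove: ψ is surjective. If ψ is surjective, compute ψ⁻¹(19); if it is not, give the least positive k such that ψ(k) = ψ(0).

22

Since gcd(76, 88) = 4, we have 76x ≡ 0 (mod 4) for all x, so ψ(x) ≡ 0 (mod 4).
But 1 ≢ 0 (mod 4), so 1 ∈ ℤ_{88} has no preimage. Therefore ψ is not surjective.
Since ψ is not surjective, we find the least positive k with ψ(k) = ψ(0): this means 76k ≡ 0 (mod 88), i.e. 88 ∣ 76k. Since gcd(76, 88) = 4, dividing through by 4 this holds exactly when 22 ∣ 19k, and as gcd(19, 22) = 1, exactly when 22 ∣ k.
The smallest positive such k is 22.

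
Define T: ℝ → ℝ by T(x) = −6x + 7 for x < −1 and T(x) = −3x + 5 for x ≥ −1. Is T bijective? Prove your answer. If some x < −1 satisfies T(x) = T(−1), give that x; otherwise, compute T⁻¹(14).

-7/6

Both pieces are strictly decreasing (slopes −6 and −3), so each is injective on its own interval.
The left piece maps (−∞, −1) onto (13, ∞); the right piece maps [−1, ∞) onto (−∞, 8].
The images leave a gap (13 has no preimage), so T is not surjective, hence not bijective.
Because the two images are disjoint, no x < −1 has T(x) = T(−1), so we compute T⁻¹(14): 14 lies in (13, ∞), so solve −6x + 7 = 14: x = (14 − 7)/(−6) = −7/6.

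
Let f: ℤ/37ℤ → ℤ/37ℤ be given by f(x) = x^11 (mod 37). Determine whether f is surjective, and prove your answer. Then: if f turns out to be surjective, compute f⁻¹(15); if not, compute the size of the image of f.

Since 37 is prime, the nonzero elements of ℤ/37ℤ form a cyclic group of order 36.
As gcd(11, 36) = 1, raising to the 11th power is a bijection on this group: if a^11 ≡ b^11 then (ab^{−1})^11 = 1, and the only element of order dividing gcd(11, 36) = 1 is 1, so a = b.
With f(0) = 0 this makes f injective on all of ℤ/37ℤ, hence bijective (finite equal-size domain and codomain). In particular f is surjective.
Since f is surjective, we find the preimage of 15. The inverse of x ↦ x^11 on (ℤ/37ℤ)^× is x ↦ x^23, because 11·23 = 253 = 7·36 + 1 ≡ 1 (mod 36) and x^{36} = 1 for x ≠ 0 (Fermat). So f⁻¹(15) = 15^23 mod 37.
Repeated squaring mod 37: 15^1 ≡ 15, 15^2 ≡ 15² = 225 ≡ 3, 15^4 ≡ 3² = 9, 15^8 ≡ 9² = 81 ≡ 7, 15^16 ≡ 7² = 49 ≡ 12. Since 23 = 16 + 4 + 2 + 1, 15^23 ≡ 12·9·3·15: 12·9 = 108 ≡ 34, then 34·3 = 102 ≡ 28, then 28·15 = 420 ≡ 13. So 15^23 ≡ 13 (mod 37).
Hence f⁻¹(15) = 13.

13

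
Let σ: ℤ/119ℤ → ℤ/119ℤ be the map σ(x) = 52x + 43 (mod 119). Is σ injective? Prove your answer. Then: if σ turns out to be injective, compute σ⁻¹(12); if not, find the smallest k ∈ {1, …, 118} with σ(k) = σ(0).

20

If σ(x_1) = σ(x_2), then 52x_1 ≡ 52x_2 (mod 119). Because gcd(52, 119) = 1, we may cancel 52 to get x_1 ≡ x_2 (mod 119).
Hence σ is injective.
We now compute 52⁻¹ mod 119 explicitly. Euclid's algorithm: 119 = 2·52 + 15, 52 = 3·15 + 7, 15 = 2·7 + 1; back-substituting gives 1 = 103·52 − 45·119, so 52⁻¹ ≡ 103 (mod 119).
Since σ is injective, we compute σ⁻¹(12): solve 52x + 43 ≡ 12 (mod 119), i.e. 52x ≡ 88 (mod 119).
Multiplying by 52⁻¹ = 103 gives x ≡ 103·88 = 9064 = 76·119 + 20 ≡ 20 (mod 119).
Check: σ(20) = 52·20 + 43 = 1083 = 9·119 + 12 ≡ 12 (mod 119).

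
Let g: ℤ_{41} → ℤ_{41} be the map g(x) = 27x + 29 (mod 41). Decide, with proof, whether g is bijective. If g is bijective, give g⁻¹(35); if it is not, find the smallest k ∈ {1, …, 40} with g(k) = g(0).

Recall that g is injective if g(x_1) = g(x_2) implies x_1 = x_2.
Suppose g(x_1) = g(x_2) in ℤ_{41}. Then 27x_1 + 29 ≡ 27x_2 + 29 (mod 41), so 27(x_1 − x_2) ≡ 0 (mod 41).
Since gcd(27, 41) = 1, 27 is invertible modulo 41, thus x_1 − x_2 ≡ 0 (mod 41), i.e. x_1 = x_2.
We now compute 27⁻¹ mod 41 explicitly. Euclid's algorithm: 41 = 1·27 + 14, 27 = 1·14 + 13, 14 = 1·13 + 1; back-substituting gives 1 = 38·27 − 25·41, so 27⁻¹ ≡ 38 (mod 41).
For any y ∈ ℤ_{41}, x = 38(y − 29) mod 41 satisfies g(x) = 27·38(y − 29) + 29 ≡ y (since 27·38 ≡ 1 mod 41). So every y has a preimage.
Hence g is bijective.
Since g is bijective, we find g⁻¹(35): we need 27x ≡ 35 − 29 ≡ 6 (mod 41). Using 27⁻¹ = 38: x ≡ 38·6 = 228 = 5·41 + 23, so x = 23.
Check: g(23) = 27·23 + 29 = 650 = 15·41 + 35 ≡ 35 (mod 41).

23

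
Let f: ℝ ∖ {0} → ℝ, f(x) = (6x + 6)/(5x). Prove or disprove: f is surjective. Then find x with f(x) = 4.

3/7

If f(x) = 6/5, cross-multiplying gives 5(6x + 6) = 6(5x), which simplifies to 30 = 0 — false.  So 6/5 has no preimage and f is not surjective.
Solving f(x) = 4: cross-multiplying gives 6x + 6 = 4(5x), which rearranges to −14x = −6, so x = 3/7.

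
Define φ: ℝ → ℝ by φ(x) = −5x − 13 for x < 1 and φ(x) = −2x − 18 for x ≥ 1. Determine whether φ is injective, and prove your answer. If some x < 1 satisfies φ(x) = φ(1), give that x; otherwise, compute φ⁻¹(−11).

-2/5

Both pieces are strictly decreasing (slopes −5 and −2), so each is injective on its own interval.
The left piece maps (−∞, 1) onto (−18, ∞); the right piece maps [1, ∞) onto (−∞, −20].
These images are disjoint, so no value is attained by both pieces. Therefore φ is injective.
Because the two images are disjoint, no x < 1 has φ(x) = φ(1), so we compute φ⁻¹(−11): −11 lies in (−18, ∞), so solve −5x − 13 = −11: x = (−11 + 13)/(−5) = −2/5.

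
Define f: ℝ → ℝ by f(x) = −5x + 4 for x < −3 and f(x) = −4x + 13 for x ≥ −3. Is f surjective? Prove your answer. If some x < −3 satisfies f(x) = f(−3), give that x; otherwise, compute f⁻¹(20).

-21/5

Both pieces are strictly decreasing (slopes −5 and −4), so each is injective on its own interval.
The left piece maps (−∞, −3) onto (19, ∞); the right piece maps [−3, ∞) onto (−∞, 25].
The union (19, ∞) ∪ (−∞, 25] covers ℝ, so f is surjective.
For the follow-up: the images overlap, so an x < −3 with f(x) = f(−3) exists. f(−3) = 25; solving −5x + 4 = 25 for x < −3 gives x = (25 − 4)/(−5) = −21/5.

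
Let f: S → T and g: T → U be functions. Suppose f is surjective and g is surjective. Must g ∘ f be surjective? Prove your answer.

surjective

Let c ∈ U. Since g is surjective, there is b ∈ T with g(b) = c. Since f is surjective, there is a ∈ S with f(a) = b.
Then (g ∘ f)(a) = g(b) = c. Thus g ∘ f is surjective.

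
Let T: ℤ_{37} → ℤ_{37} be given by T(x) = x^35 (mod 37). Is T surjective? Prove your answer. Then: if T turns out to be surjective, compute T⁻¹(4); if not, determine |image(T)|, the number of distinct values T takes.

28

Since 37 is prime, the nonzero elements of ℤ_{37} form a cyclic group of order 36.
As gcd(35, 36) = 1, raising to the 35th power is a bijection on this group: if x_1^35 ≡ x_2^35 then (x_1x_2^{−1})^35 = 1, and the only element of order dividing gcd(35, 36) = 1 is 1, so x_1 = x_2.
With T(0) = 0 this makes T injective on all of ℤ_{37}, hence bijective (finite equal-size domain and codomain). In particular T is surjective.
Since T is surjective, we find the preimage of 4. The inverse of x ↦ x^35 on (ℤ_{37})^× is x ↦ x^35, because 35·35 = 1225 = 34·36 + 1 ≡ 1 (mod 36) and x^{36} = 1 for x ≠ 0 (Fermat). So T⁻¹(4) = 4^35 mod 37.
Repeated squaring mod 37: 4^1 ≡ 4, 4^2 ≡ 4² = 16, 4^4 ≡ 16² = 256 ≡ 34, 4^8 ≡ 34² = 1156 ≡ 9, 4^16 ≡ 9² = 81 ≡ 7, 4^32 ≡ 7² = 49 ≡ 12. Since 35 = 32 + 2 + 1, 4^35 ≡ 12·16·4: 12·16 = 192 ≡ 7, then 7·4 = 28. So 4^35 ≡ 28 (mod 37).
Hence T⁻¹(4) = 28.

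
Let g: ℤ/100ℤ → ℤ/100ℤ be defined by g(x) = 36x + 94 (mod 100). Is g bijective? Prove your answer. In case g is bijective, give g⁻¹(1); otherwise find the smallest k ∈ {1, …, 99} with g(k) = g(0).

25

We have gcd(36, 100) = 4 > 1. Taking s = 0 and t = 25: g(0) = 94 and g(25) = 36·25 + 94 = 994 ≡ 94 (mod 100).
So g(0) = g(25) while 0 ≠ 25, hence g is not injective, hence not bijective.
Since g is not bijective, we find the least positive k with g(k) = g(0): this means 36k ≡ 0 (mod 100), i.e. 100 ∣ 36k. Since gcd(36, 100) = 4, dividing through by 4 this holds exactly when 25 ∣ 9k, and as gcd(9, 25) = 1, exactly when 25 ∣ k.
The smallest positive such k is 25.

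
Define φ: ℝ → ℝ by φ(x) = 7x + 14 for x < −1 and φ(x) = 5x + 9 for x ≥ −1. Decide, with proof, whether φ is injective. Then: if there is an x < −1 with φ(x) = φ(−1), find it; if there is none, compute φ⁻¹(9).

Both pieces are strictly increasing (slopes 7 and 5), so each is injective on its own interval.
The left piece maps (−∞, −1) onto (−∞, 7); the right piece maps [−1, ∞) onto [4, ∞).
These images overlap. In particular φ(−1) = 4 (right piece), and solving 7x + 14 = 4 on the left piece gives x = −10/7 < −1.
So φ(−10/7) = φ(−1) with −10/7 ≠ −1, and φ is not injective. This x = −10/7 is the requested value below −1.

-10/7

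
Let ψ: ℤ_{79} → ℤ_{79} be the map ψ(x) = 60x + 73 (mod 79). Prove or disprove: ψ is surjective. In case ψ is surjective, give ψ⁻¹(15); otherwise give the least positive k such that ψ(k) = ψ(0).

28

Since gcd(60, 79) = 1, 60 is invertible modulo 79. Euclid's algorithm: 79 = 1·60 + 19, 60 = 3·19 + 3, 19 = 6·3 + 1; back-substituting gives 1 = 54·60 − 41·79, so 60⁻¹ ≡ 54 (mod 79).
Then y ↦ 54(y − 73) is a two-sided inverse to ψ, so every y ∈ ℤ_{79} has a preimage.
Therefore ψ is surjective.
Since ψ is surjective, we compute ψ⁻¹(15): solve 60x + 73 ≡ 15 (mod 79), i.e. 60x ≡ 21 (mod 79).
Multiplying by 60⁻¹ = 54 gives x ≡ 54·21 = 1134 = 14·79 + 28 ≡ 28 (mod 79).
Check: ψ(28) = 60·28 + 73 = 1753 = 22·79 + 15 ≡ 15 (mod 79).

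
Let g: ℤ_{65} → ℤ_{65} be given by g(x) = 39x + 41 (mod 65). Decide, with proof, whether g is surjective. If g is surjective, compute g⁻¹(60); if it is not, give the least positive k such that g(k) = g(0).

5

Recall that g is surjective if every y in the codomain equals g(x) for some x in the domain.
Since gcd(39, 65) = 13, we have 39x ≡ 0 (mod 13) for all x, so g(x) ≡ 2 (mod 13).
But 0 ≢ 2 (mod 13), so 0 ∈ ℤ_{65} has no preimage. Therefore g is not surjective.
Since g is not surjective, we find the least positive k with g(k) = g(0): this means 39k ≡ 0 (mod 65), i.e. 65 ∣ 39k. Since gcd(39, 65) = 13, dividing through by 13 this holds exactly when 5 ∣ 3k, and as gcd(3, 5) = 1, exactly when 5 ∣ k.
The smallest positive such k is 5.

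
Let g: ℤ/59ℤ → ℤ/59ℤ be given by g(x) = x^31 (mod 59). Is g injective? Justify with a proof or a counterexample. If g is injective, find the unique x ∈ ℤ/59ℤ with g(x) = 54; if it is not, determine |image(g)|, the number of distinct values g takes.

8

Since 59 is prime, the nonzero elements of ℤ/59ℤ form a cyclic group of order 58.
As gcd(31, 58) = 1, raising to the 31st power is a bijection on this group: if s^31 ≡ t^31 then (st^{−1})^31 = 1, and the only element of order dividing gcd(31, 58) = 1 is 1, so s = t.
With g(0) = 0 this makes g injective on all of ℤ/59ℤ, hence bijective (finite equal-size domain and codomain). In particular g is injective.
Since g is injective, we find the preimage of 54. The inverse of x ↦ x^31 on (ℤ/59ℤ)^× is x ↦ x^15, because 31·15 = 465 = 8·58 + 1 ≡ 1 (mod 58) and x^{58} = 1 for x ≠ 0 (Fermat). So g⁻¹(54) = 54^15 mod 59.
Repeated squaring mod 59: 54^1 ≡ 54, 54^2 ≡ 54² = 2916 ≡ 25, 54^4 ≡ 25² = 625 ≡ 35, 54^8 ≡ 35² = 1225 ≡ 45. Since 15 = 8 + 4 + 2 + 1, 54^15 ≡ 45·35·25·54: 45·35 = 1575 ≡ 41, then 41·25 = 1025 ≡ 22, then 22·54 = 1188 ≡ 8. So 54^15 ≡ 8 (mod 59).
Hence g⁻¹(54) = 8.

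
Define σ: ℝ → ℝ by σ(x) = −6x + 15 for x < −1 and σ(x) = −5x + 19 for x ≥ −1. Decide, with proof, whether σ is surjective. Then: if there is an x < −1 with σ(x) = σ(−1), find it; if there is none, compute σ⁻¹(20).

-3/2

Both pieces are strictly decreasing (slopes −6 and −5), so each is injective on its own interval.
The left piece maps (−∞, −1) onto (21, ∞); the right piece maps [−1, ∞) onto (−∞, 24].
The union (21, ∞) ∪ (−∞, 24] covers ℝ, so σ is surjective.
For the follow-up: the images overlap, so an x < −1 with σ(x) = σ(−1) exists. σ(−1) = 24; solving −6x + 15 = 24 for x < −1 gives x = (24 − 15)/(−6) = −3/2.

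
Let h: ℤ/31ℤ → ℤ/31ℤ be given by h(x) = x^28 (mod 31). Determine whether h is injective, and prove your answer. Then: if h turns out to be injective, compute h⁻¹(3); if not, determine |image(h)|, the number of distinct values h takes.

h(15): Repeated squaring mod 31: 15^1 ≡ 15, 15^2 ≡ 15² = 225 ≡ 8, 15^4 ≡ 8² = 64 ≡ 2, 15^8 ≡ 2² = 4, 15^16 ≡ 4² = 16. Since 28 = 16 + 8 + 4, 15^28 ≡ 16·4·2: 16·4 = 64 ≡ 2, then 2·2 = 4. So 15^28 ≡ 4 (mod 31).
h(16): Repeated squaring mod 31: 16^1 ≡ 16, 16^2 ≡ 16² = 256 ≡ 8, 16^4 ≡ 8² = 64 ≡ 2, 16^8 ≡ 2² = 4, 16^16 ≡ 4² = 16. Since 28 = 16 + 8 + 4, 16^28 ≡ 16·4·2: 16·4 = 64 ≡ 2, then 2·2 = 4. So 16^28 ≡ 4 (mod 31).
So h(15) = h(16) = 4 while 15 ≠ 16, therefore h is not injective.
Since h is not injective, we determine |image(h)|. Computing x^28 mod 31 for each x (by repeated squaring, reducing mod 31 at every step), the values h(0), h(1), …, h(30) are: 0, 1, 8, 7, 2, 5, 25, 19, 16, 18, 9, 10, 14, 20, 28, 4, 4, 28, 20, 14, 10, 9, 18, 16, 19, 25, 5, 2, 7, 8, 1.
The distinct values are {0, 1, 2, 4, 5, 7, 8, 9, 10, 14, 16, 18, 19, 20, 25, 28}; there are 16 of them.

16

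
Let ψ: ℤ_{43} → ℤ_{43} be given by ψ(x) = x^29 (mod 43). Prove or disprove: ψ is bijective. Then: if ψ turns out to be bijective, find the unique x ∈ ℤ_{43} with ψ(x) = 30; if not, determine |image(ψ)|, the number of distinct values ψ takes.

Since 43 is prime, the nonzero elements of ℤ_{43} form a cyclic group of order 42.
As gcd(29, 42) = 1, raising to the 29th power is a bijection on this group: if u^29 ≡ v^29 then (uv^{−1})^29 = 1, and the only element of order dividing gcd(29, 42) = 1 is 1, so u = v.
With ψ(0) = 0 this makes ψ injective on all of ℤ_{43}, hence bijective (finite equal-size domain and codomain). In particular ψ is bijective.
Since ψ is bijective, we find the preimage of 30. The inverse of x ↦ x^29 on (ℤ_{43})^× is x ↦ x^29, because 29·29 = 841 = 20·42 + 1 ≡ 1 (mod 42) and x^{42} = 1 for x ≠ 0 (Fermat). So ψ⁻¹(30) = 30^29 mod 43.
Repeated squaring mod 43: 30^1 ≡ 30, 30^2 ≡ 30² = 900 ≡ 40, 30^4 ≡ 40² = 1600 ≡ 9, 30^8 ≡ 9² = 81 ≡ 38, 30^16 ≡ 38² = 1444 ≡ 25. Since 29 = 16 + 8 + 4 + 1, 30^29 ≡ 25·38·9·30: 25·38 = 950 ≡ 4, then 4·9 = 36, then 36·30 = 1080 ≡ 5. So 30^29 ≡ 5 (mod 43).
Hence ψ⁻¹(30) = 5.

5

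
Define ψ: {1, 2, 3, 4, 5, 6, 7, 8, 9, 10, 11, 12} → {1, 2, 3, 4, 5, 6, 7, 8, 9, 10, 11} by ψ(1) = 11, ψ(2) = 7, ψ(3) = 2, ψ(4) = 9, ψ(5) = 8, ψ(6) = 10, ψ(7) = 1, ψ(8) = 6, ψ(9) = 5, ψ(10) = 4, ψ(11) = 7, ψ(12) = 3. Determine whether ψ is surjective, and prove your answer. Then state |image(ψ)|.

11

Every element of the codomain has a preimage: 1 = ψ(7), 2 = ψ(3), 3 = ψ(12), 4 = ψ(10), 5 = ψ(9), 6 = ψ(8), 7 = ψ(2), 8 = ψ(5), 9 = ψ(4), 10 = ψ(6), 11 = ψ(1).
So ψ is surjective.
The image of ψ is {1, 2, 3, 4, 5, 6, 7, 8, 9, 10, 11}, which has 11 elements.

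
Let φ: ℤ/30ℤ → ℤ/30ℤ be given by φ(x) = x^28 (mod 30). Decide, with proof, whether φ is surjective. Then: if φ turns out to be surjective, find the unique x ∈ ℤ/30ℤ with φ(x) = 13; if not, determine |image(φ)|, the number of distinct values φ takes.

8

φ(2): Repeated squaring mod 30: 2^1 ≡ 2, 2^2 ≡ 2² = 4, 2^4 ≡ 4² = 16, 2^8 ≡ 16² = 256 ≡ 16, 2^16 ≡ 16² = 256 ≡ 16. Since 28 = 16 + 8 + 4, 2^28 ≡ 16·16·16: 16·16 = 256 ≡ 16, then 16·16 = 256 ≡ 16. So 2^28 ≡ 16 (mod 30).
φ(4): Repeated squaring mod 30: 4^1 ≡ 4, 4^2 ≡ 4² = 16, 4^4 ≡ 16² = 256 ≡ 16, 4^8 ≡ 16² = 256 ≡ 16, 4^16 ≡ 16² = 256 ≡ 16. Since 28 = 16 + 8 + 4, 4^28 ≡ 16·16·16: 16·16 = 256 ≡ 16, then 16·16 = 256 ≡ 16. So 4^28 ≡ 16 (mod 30).
So φ(2) = φ(4) = 16 while 2 ≠ 4, thus φ is not injective.
A non-injective map from the 30-element set ℤ/30ℤ to itself takes at most 29 distinct values, so it cannot be surjective. Thus φ is not surjective.
Since φ is not surjective, we determine |image(φ)|. Computing x^28 mod 30 for each x (by repeated squaring, reducing mod 30 at every step), the values φ(0), φ(1), …, φ(29) are: 0, 1, 16, 21, 16, 25, 6, 1, 16, 21, 10, 1, 6, 1, 16, 15, 16, 1, 6, 1, 10, 21, 16, 1, 6, 25, 16, 21, 16, 1.
The distinct values are {0, 1, 6, 10, 15, 16, 21, 25}; there are 8 of them.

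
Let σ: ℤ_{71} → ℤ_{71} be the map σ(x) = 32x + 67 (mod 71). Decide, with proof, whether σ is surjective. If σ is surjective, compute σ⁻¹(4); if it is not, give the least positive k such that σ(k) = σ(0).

18

Since gcd(32, 71) = 1, 32 is invertible modulo 71. Euclid's algorithm: 71 = 2·32 + 7, 32 = 4·7 + 4, 7 = 1·4 + 3, 4 = 1·3 + 1; back-substituting gives 1 = 20·32 − 9·71, so 32⁻¹ ≡ 20 (mod 71).
For any y ∈ ℤ_{71}, x = 20(y − 67) mod 71 satisfies σ(x) = 32·20(y − 67) + 67 ≡ y (since 32·20 ≡ 1 mod 71). So every y has a preimage.
Therefore σ is surjective.
Since σ is surjective, we compute σ⁻¹(4): solve 32x + 67 ≡ 4 (mod 71), i.e. 32x ≡ 8 (mod 71).
Multiplying by 32⁻¹ = 20 gives x ≡ 20·8 = 160 = 2·71 + 18 ≡ 18 (mod 71).
Check: σ(18) = 32·18 + 67 = 643 = 9·71 + 4 ≡ 4 (mod 71).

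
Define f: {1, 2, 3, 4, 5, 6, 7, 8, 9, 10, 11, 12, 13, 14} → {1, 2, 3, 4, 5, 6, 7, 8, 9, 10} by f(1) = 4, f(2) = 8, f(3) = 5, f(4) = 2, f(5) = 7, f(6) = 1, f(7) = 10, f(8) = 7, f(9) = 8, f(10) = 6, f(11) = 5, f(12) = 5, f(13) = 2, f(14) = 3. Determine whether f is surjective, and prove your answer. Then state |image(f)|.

No element maps to 9, so f is not surjective.
The image of f is {1, 2, 3, 4, 5, 6, 7, 8, 10}, which has 9 elements.

9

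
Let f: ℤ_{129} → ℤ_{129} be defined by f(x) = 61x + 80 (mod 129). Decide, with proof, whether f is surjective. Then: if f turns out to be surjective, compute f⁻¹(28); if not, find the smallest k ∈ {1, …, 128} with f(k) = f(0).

107

Since gcd(61, 129) = 1, 61 is invertible modulo 129. Euclid's algorithm: 129 = 2·61 + 7, 61 = 8·7 + 5, 7 = 1·5 + 2, 5 = 2·2 + 1; back-substituting gives 1 = 55·61 − 26·129, so 61⁻¹ ≡ 55 (mod 129).
For any y ∈ ℤ_{129}, x = 55(y − 80) mod 129 satisfies f(x) = 61·55(y − 80) + 80 ≡ y (since 61·55 ≡ 1 mod 129). So every y has a preimage.
Hence f is surjective.
Since f is surjective, we find f⁻¹(28): we need 61x ≡ 28 − 80 ≡ 77 (mod 129). Using 61⁻¹ = 55: x ≡ 55·77 = 4235 = 32·129 + 107, so x = 107.
Check: f(107) = 61·107 + 80 = 6607 = 51·129 + 28 ≡ 28 (mod 129).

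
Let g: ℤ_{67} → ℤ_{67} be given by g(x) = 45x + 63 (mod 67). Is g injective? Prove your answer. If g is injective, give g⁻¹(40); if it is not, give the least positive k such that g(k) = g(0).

65

If g(u) = g(v), then 45u ≡ 45v (mod 67). Because gcd(45, 67) = 1, we may cancel 45 to get u ≡ v (mod 67).
So g is injective.
We now compute 45⁻¹ mod 67 explicitly. Euclid's algorithm: 67 = 1·45 + 22, 45 = 2·22 + 1; back-substituting gives 1 = 3·45 − 2·67, so 45⁻¹ ≡ 3 (mod 67).
Since g is injective, we compute g⁻¹(40): solve 45x + 63 ≡ 40 (mod 67), i.e. 45x ≡ 44 (mod 67).
Multiplying by 45⁻¹ = 3 gives x ≡ 3·44 = 132 = 1·67 + 65 ≡ 65 (mod 67).
Check: g(65) = 45·65 + 63 = 2988 = 44·67 + 40 ≡ 40 (mod 67).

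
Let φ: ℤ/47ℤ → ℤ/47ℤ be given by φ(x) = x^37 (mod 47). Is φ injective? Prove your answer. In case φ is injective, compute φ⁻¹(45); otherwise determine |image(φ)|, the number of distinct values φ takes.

15

Since 47 is prime, the nonzero elements of ℤ/47ℤ form a cyclic group of order 46.
As gcd(37, 46) = 1, raising to the 37th power is a bijection on this group: if s^37 ≡ t^37 then (st^{−1})^37 = 1, and the only element of order dividing gcd(37, 46) = 1 is 1, so s = t.
With φ(0) = 0 this makes φ injective on all of ℤ/47ℤ, hence bijective (finite equal-size domain and codomain). In particular φ is injective.
Since φ is injective, we find the preimage of 45. The inverse of x ↦ x^37 on (ℤ/47ℤ)^× is x ↦ x^5, because 37·5 = 185 = 4·46 + 1 ≡ 1 (mod 46) and x^{46} = 1 for x ≠ 0 (Fermat). So φ⁻¹(45) = 45^5 mod 47.
Repeated squaring mod 47: 45^1 ≡ 45, 45^2 ≡ 45² = 2025 ≡ 4, 45^4 ≡ 4² = 16. Since 5 = 4 + 1, 45^5 ≡ 16·45: 16·45 = 720 ≡ 15. So 45^5 ≡ 15 (mod 47).
Hence φ⁻¹(45) = 15.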